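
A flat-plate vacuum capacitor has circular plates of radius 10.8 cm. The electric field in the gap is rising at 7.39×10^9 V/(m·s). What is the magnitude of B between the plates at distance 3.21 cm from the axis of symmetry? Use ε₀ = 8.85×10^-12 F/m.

I_d = ε₀ dΦ_E/dt = ε₀ πR² (dE/dt) = (8.85×10^-12)(0.03664)(7.39×10^9) = 2.396×10^-3 A through the full plate area.
An Ampèrian loop of radius r encloses a fraction (r/R)² of I_d. Then B·2πr = μ₀ I_d (r/R)², giving B = μ₀ I_d r/(2πR²) = 1.32×10^-9 T.

1.32×10^-9 T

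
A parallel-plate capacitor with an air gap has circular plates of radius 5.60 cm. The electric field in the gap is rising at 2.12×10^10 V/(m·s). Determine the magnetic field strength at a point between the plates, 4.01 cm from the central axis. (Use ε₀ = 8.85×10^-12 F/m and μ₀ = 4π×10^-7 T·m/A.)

Total displacement current: I_d = ε₀(πR²)(dE/dt) = (8.85×10^-12)(9.852×10^-3)(2.12×10^10) = 1.848×10^-3 A.
An Ampèrian loop of radius r encloses a fraction (r/R)² of I_d. Then B·2πr = μ₀ I_d (r/R)², giving B = μ₀ I_d r/(2πR²) = 4.73×10^-9 T.

4.73×10^-9 T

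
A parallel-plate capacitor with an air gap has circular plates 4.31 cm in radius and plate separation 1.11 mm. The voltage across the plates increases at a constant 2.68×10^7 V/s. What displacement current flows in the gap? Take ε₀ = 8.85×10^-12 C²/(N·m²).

1.25×10^-3 A

E = V/d so dE/dt = (dV/dt)/d = 2.414×10^10 V/(m·s), and I_d = ε₀ A dE/dt = (8.85×10^-12)(5.836×10^-3)(2.414×10^10) = 1.25×10^-3 A.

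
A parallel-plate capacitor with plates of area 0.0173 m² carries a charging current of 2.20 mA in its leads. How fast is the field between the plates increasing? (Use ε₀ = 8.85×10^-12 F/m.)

1.44×10^10 V/(m·s)

By continuity, I_d in the gap equals the 2.20 mA flowing in the wire.
Then dE/dt = I_d/(ε₀A) = 1.44×10^10 V/(m·s).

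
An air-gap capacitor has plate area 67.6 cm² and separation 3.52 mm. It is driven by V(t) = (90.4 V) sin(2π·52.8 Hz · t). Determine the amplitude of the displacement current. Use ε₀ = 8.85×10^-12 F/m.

The displacement current equals the conduction current C dV/dt, which peaks at C V₀ ω.
With C = ε₀A/d = (8.85×10^-12)(6.76×10^-3)/(3.52×10^-3) = 1.700×10^-11 F and ω = 2πf = 331.8 rad/s, I_d,max = (1.700×10^-11)(90.4)(331.8) = 5.10×10^-7 A.

5.10×10^-7 A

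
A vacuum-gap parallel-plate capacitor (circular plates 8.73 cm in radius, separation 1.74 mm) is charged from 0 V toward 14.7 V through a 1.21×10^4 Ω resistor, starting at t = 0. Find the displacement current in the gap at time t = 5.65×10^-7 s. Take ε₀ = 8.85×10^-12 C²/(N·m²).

C = ε₀A/d = (8.85×10^-12)(0.02394)/(1.74×10^-3) = 1.218×10^-10 F, so τ = RC = 1.474×10^-6 s.
The conduction current is I(t) = (V₀/R) e^(−t/τ), and the displacement current between the plates equals it.
t/τ = 0.3833; I_d = (14.7/1.21×10^4) · e^(−0.3833) = (1.215×10^-3)(0.6816) = 8.28×10^-4 A.

8.28×10^-4 A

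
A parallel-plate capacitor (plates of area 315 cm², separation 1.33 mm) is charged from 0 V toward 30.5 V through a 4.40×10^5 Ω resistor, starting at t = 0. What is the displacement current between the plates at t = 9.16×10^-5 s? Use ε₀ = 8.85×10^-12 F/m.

With C = ε₀A/d = (8.85×10^-12)(0.0315)/(1.33×10^-3) = 2.096×10^-10 F, the time constant is τ = RC = 9.222×10^-5 s, so t/τ = 0.9933 and e^(−t/τ) = 0.3704.
I_d = I_cond = (V₀/R) e^(−t/τ) = (6.932×10^-5)(0.3704) = 2.57×10^-5 A.

2.57×10^-5 A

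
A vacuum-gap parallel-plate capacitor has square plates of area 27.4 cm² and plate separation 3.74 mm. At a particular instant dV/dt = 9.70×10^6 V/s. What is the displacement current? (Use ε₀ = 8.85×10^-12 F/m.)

6.29×10^-5 A

The displacement current equals the charging current C dV/dt. With C = ε₀A/d = (8.85×10^-12)(2.74×10^-3)/(3.74×10^-3) = 6.484×10^-12 F, I_d = (6.484×10^-12)(9.70×10^6) = 6.29×10^-5 A.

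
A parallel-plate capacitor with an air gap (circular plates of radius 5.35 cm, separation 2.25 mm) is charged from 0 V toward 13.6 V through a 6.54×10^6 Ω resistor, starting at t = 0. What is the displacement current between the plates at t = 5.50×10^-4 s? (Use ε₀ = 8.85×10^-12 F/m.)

With C = ε₀A/d = (8.85×10^-12)(8.992×10^-3)/(2.25×10^-3) = 3.537×10^-11 F, the time constant is τ = RC = 2.313×10^-4 s, so t/τ = 2.378 and e^(−t/τ) = 0.09274.
I_d = I_cond = (V₀/R) e^(−t/τ) = (2.080×10^-6)(0.09274) = 1.93×10^-7 A.

1.93×10^-7 A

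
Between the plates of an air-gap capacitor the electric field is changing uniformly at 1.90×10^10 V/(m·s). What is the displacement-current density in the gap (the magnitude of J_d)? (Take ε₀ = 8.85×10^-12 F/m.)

0.168 A/m²

J_d = ε₀ dE/dt = (8.85×10^-12)(1.90×10^10) = 0.168 A/m².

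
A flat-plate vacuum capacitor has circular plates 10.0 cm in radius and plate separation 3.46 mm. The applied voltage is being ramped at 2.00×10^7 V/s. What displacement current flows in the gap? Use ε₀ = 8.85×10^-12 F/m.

1.61×10^-3 A

C = ε₀A/d = (8.85×10^-12)(0.03142)/(3.46×10^-3) = 8.037×10^-11 F.
I_d = C dV/dt = (8.037×10^-11)(2.00×10^7) = 1.61×10^-3 A.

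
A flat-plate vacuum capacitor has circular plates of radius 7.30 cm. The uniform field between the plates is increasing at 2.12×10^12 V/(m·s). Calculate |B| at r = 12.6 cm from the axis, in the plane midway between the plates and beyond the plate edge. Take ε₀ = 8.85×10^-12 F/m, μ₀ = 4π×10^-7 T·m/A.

4.99×10^-7 T

I_d = ε₀ dΦ_E/dt = ε₀ πR² (dE/dt) = (8.85×10^-12)(0.01674)(2.12×10^12) = 0.3141 A through the full plate area.
With r > R the enclosed displacement current is the full I_d; B = μ₀ I_d / (2πr) = 4.99×10^-7 T.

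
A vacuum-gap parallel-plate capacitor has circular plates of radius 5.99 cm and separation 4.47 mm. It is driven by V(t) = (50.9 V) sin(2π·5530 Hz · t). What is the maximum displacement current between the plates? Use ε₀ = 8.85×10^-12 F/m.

3.95×10^-5 A

The displacement current equals the conduction current C dV/dt, which peaks at C V₀ ω.
With C = ε₀A/d = (8.85×10^-12)(0.01127)/(4.47×10^-3) = 2.231×10^-11 F and ω = 2πf = 3.475×10^4 rad/s, I_d,max = (2.231×10^-11)(50.9)(3.475×10^4) = 3.95×10^-5 A.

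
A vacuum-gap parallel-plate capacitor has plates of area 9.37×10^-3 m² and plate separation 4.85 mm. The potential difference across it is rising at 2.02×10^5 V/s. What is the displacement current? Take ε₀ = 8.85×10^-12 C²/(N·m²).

C = ε₀A/d = (8.85×10^-12)(9.37×10^-3)/(4.85×10^-3) = 1.710×10^-11 F.
I_d = C dV/dt = (1.710×10^-11)(2.02×10^5) = 3.45×10^-6 A.

3.45×10^-6 A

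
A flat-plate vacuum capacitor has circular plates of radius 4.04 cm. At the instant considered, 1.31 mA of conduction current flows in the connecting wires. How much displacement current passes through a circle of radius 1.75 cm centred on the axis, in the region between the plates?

By continuity the displacement current in the gap matches the conduction current: I_d = 1.31×10^-3 A.
Through an area πr² the displacement current is I_d·(πr²/πR²) = I_d (r/R)² = 2.46×10^-4 A.

2.46×10^-4 A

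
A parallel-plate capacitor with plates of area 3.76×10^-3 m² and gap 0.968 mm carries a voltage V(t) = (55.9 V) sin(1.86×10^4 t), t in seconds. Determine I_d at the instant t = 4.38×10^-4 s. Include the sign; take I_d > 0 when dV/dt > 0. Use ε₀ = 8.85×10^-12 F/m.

dE/dt = (V₀ω/d)·cos(ωt) with ωt = 8.1468 rad: (55.9)(1.86×10^4)(-0.2887)/(9.68×10^-4) = -3.101×10^8 V/(m·s).
I_d = ε₀ A dE/dt = (8.85×10^-12)(3.76×10^-3)(-3.101×10^8) = -1.03×10^-5 A.

-1.03×10^-5 A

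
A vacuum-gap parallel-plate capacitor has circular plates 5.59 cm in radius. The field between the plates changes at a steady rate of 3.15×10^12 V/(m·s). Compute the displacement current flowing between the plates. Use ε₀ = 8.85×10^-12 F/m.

0.274 A

I_d = ε₀ A (dE/dt) = (8.85×10^-12)(9.817×10^-3 m²)(3.15×10^12) = 0.274 A.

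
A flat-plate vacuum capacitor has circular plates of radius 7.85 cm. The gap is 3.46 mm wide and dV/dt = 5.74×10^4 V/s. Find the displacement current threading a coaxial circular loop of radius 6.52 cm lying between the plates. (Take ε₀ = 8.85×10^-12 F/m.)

1.96×10^-6 A

With E = V/d, dE/dt = 1.659×10^7 V/(m·s) and πR² = 0.01936 m², giving I_d = ε₀ πR² dE/dt = 2.842×10^-6 A.
Since J_d is uniform, the enclosed fraction is (r/R)² = 0.6899, giving I_d,enc = 1.96×10^-6 A.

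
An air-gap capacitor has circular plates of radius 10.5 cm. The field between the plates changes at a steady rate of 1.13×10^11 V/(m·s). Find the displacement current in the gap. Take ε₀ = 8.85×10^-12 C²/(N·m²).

With a uniform field, Φ_E = EA, so I_d = ε₀ A dE/dt = 0.0346 A.

0.0346 A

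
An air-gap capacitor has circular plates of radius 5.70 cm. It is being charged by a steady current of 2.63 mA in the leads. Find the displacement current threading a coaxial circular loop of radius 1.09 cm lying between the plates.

9.62×10^-5 A

By continuity the displacement current in the gap matches the conduction current: I_d = 2.63×10^-3 A.
Through an area πr² the displacement current is I_d·(πr²/πR²) = I_d (r/R)² = 9.62×10^-5 A.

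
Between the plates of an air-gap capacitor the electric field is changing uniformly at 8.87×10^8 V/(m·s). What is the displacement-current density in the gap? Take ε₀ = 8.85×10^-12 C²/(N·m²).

7.85×10^-3 A/m²

The displacement-current density is ε₀ ∂E/∂t = (8.85×10^-12)(8.87×10^8) = 7.85×10^-3 A/m².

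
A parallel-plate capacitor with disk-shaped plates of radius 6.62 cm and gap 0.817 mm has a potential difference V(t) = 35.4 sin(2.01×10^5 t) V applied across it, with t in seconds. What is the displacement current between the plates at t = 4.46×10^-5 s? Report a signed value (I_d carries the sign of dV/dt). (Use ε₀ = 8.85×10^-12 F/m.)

-9.51×10^-4 A

dE/dt = (V₀ω/d)·cos(ωt) with ωt = 8.9646 rad: (35.4)(2.01×10^5)(-0.8960)/(8.17×10^-4) = -7.803×10^9 V/(m·s).
I_d = ε₀ A dE/dt = (8.85×10^-12)(0.01377)(-7.803×10^9) = -9.51×10^-4 A.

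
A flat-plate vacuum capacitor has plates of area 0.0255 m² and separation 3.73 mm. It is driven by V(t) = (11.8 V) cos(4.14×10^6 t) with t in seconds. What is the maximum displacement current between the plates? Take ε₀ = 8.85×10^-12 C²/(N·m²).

2.96×10^-3 A

(dE/dt)_max = V₀ω/d = 1.310×10^10 V/(m·s); ω = 4.14×10^6 rad/s.
I_d,max = ε₀ A (dE/dt)_max = (8.85×10^-12)(0.0255)(1.310×10^10) = 2.96×10^-3 A.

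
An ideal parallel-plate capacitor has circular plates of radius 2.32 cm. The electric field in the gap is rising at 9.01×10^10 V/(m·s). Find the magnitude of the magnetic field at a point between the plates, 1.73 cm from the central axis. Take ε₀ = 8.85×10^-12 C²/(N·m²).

Through the whole plate area (πR² = 1.691×10^-3 m²), I_d = ε₀ πR² dE/dt = 1.348×10^-3 A.
An Ampèrian loop of radius r encloses a fraction (r/R)² of I_d. Then B·2πr = μ₀ I_d (r/R)², giving B = μ₀ I_d r/(2πR²) = 8.67×10^-9 T.

8.67×10^-9 T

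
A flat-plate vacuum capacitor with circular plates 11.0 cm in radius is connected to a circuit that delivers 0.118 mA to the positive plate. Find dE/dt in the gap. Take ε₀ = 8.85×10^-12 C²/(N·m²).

Charge continuity gives I_d = I = 1.18×10^-4 A between the plates.
Then dE/dt = I_d/(ε₀A) = 3.51×10^8 V/(m·s).

3.51×10^8 V/(m·s)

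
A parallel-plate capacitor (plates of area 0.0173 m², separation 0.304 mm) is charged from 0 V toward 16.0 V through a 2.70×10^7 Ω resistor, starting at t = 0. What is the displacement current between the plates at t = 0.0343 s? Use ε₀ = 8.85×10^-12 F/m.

4.76×10^-8 A

C = ε₀A/d = (8.85×10^-12)(0.0173)/(3.04×10^-4) = 5.036×10^-10 F and τ = RC = 0.01360 s. I_d in the gap equals the RC charging current.
I_d(t) = (V₀/R) e^(−t/τ) = 5.926×10^-7 · e^(−2.522) = 4.76×10^-8 A.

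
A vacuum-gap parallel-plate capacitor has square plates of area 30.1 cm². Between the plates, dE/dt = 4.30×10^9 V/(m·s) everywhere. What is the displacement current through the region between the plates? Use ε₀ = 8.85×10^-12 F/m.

1.15×10^-4 A

The displacement current is ε₀ times dΦ_E/dt = ε₀ A dE/dt = (8.85×10^-12)(3.01×10^-3)(4.30×10^9) = 1.15×10^-4 A.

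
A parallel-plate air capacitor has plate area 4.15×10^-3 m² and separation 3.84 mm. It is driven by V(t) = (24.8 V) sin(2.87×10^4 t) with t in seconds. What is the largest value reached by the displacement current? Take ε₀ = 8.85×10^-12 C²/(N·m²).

(dE/dt)_max = V₀ω/d = 1.854×10^8 V/(m·s); ω = 2.87×10^4 rad/s.
I_d,max = ε₀ A (dE/dt)_max = (8.85×10^-12)(4.15×10^-3)(1.854×10^8) = 6.81×10^-6 A.

6.81×10^-6 A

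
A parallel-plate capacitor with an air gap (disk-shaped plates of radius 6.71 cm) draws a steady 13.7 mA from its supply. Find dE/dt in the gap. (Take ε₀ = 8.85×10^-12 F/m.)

The displacement current between the plates equals the conduction current, I_d = 13.7 mA.
Inverting I_d = ε₀ A dE/dt gives dE/dt = 0.0137 / (8.85×10^-12 · 0.01414) = 1.09×10^11 V/(m·s).

1.09×10^11 V/(m·s)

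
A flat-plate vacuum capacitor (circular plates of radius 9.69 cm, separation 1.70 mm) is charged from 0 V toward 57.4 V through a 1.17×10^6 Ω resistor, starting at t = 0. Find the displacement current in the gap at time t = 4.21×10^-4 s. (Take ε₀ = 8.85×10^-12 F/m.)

4.71×10^-6 A

With C = ε₀A/d = (8.85×10^-12)(0.02950)/(1.70×10^-3) = 1.536×10^-10 F, the time constant is τ = RC = 1.797×10^-4 s, so t/τ = 2.343 and e^(−t/τ) = 0.09604.
I_d = I_cond = (V₀/R) e^(−t/τ) = (4.906×10^-5)(0.09604) = 4.71×10^-6 A.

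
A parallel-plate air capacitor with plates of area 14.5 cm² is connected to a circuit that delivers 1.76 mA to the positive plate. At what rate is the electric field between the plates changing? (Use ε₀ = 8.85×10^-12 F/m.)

By continuity, I_d in the gap equals the 1.76 mA flowing in the wire.
Then dE/dt = I_d/(ε₀A) = 1.37×10^11 V/(m·s).

1.37×10^11 V/(m·s)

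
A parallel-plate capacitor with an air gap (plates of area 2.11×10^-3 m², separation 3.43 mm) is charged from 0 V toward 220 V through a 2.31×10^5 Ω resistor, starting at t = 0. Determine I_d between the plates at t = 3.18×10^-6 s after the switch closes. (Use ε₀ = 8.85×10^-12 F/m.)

7.60×10^-5 A

C = ε₀A/d = (8.85×10^-12)(2.11×10^-3)/(3.43×10^-3) = 5.444×10^-12 F and τ = RC = 1.258×10^-6 s. I_d in the gap equals the RC charging current.
I_d(t) = (V₀/R) e^(−t/τ) = 9.524×10^-4 · e^(−2.528) = 7.60×10^-5 A.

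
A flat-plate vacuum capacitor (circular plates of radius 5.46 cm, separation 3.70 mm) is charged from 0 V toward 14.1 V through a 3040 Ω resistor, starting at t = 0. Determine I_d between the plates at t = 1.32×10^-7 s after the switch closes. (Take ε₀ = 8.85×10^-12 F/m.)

With C = ε₀A/d = (8.85×10^-12)(9.366×10^-3)/(3.70×10^-3) = 2.240×10^-11 F, the time constant is τ = RC = 6.810×10^-8 s, so t/τ = 1.938 and e^(−t/τ) = 0.1440.
I_d = I_cond = (V₀/R) e^(−t/τ) = (4.638×10^-3)(0.1440) = 6.68×10^-4 A.

6.68×10^-4 A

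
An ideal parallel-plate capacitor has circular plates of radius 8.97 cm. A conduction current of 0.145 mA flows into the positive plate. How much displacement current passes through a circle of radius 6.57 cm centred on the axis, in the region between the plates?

7.78×10^-5 A

No conduction current crosses the gap, so I_d there equals the 1.45×10^-4 A in the leads.
Since J_d is uniform, the enclosed fraction is (r/R)² = 0.5365, giving I_d,enc = 7.78×10^-5 A.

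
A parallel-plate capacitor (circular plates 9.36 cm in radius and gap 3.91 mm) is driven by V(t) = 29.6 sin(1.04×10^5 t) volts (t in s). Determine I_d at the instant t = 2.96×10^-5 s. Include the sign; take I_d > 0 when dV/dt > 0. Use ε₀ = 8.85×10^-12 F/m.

dE/dt = (V₀ω/d)·cos(ωt) with ωt = 3.0784 rad: (29.6)(1.04×10^5)(-0.9980)/(3.91×10^-3) = -7.857×10^8 V/(m·s).
I_d = ε₀ A dE/dt = (8.85×10^-12)(0.02752)(-7.857×10^8) = -1.91×10^-4 A.

-1.91×10^-4 A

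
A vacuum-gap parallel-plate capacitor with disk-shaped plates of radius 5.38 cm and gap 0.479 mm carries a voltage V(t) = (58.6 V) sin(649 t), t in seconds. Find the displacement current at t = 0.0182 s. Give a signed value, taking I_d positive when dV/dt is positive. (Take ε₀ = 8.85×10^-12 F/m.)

4.66×10^-6 A

dE/dt = (V₀ω/d)·cos(ωt) with ωt = 11.8118 rad: (58.6)(649)(0.7286)/(4.79×10^-4) = 5.785×10^7 V/(m·s).
I_d = ε₀ A dE/dt = (8.85×10^-12)(9.093×10^-3)(5.785×10^7) = 4.66×10^-6 A.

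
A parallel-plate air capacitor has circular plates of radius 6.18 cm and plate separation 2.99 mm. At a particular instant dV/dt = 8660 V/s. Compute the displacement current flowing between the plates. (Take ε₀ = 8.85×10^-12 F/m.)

The field between the plates is E = V/d, so dE/dt = (8660)/(2.99×10^-3 m) = 2.896×10^6 V/(m·s).
I_d = ε₀ A (dE/dt) = (8.85×10^-12)(0.01200)(2.896×10^6) = 3.08×10^-7 A.

3.08×10^-7 A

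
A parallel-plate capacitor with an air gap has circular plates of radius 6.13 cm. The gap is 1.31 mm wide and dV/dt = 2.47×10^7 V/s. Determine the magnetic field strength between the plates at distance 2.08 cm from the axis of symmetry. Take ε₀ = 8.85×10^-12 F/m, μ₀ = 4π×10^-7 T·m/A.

I_d = C dV/dt with C = ε₀πR²/d = 7.979×10^-11 F, so I_d = (7.979×10^-11)(2.47×10^7) = 1.971×10^-3 A.
∮B·dl = μ₀ I_d,enc with I_d,enc = I_d r²/R² = 2.269×10^-4 A; so B = μ₀ I_d,enc/(2πr) = 2.18×10^-9 T.

2.18×10^-9 T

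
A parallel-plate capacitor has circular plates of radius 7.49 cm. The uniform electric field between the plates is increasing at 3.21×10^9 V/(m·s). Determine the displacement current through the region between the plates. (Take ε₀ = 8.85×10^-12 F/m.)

I_d = ε₀ A (dE/dt) = (8.85×10^-12)(0.01762 m²)(3.21×10^9) = 5.01×10^-4 A.

5.01×10^-4 A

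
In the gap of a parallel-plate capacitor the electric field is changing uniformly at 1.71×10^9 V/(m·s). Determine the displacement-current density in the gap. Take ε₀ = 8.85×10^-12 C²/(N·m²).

J_d = ε₀ ∂E/∂t, so J_d = 0.0151 A/m².

0.0151 A/m²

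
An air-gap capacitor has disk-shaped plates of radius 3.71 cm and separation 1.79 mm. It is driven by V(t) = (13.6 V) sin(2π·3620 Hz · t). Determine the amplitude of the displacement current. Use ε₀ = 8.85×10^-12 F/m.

C = ε₀A/d = (8.85×10^-12)(4.324×10^-3)/(1.79×10^-3) = 2.138×10^-11 F; ω = 2πf = 2.275×10^4 rad/s.
I_d = C dV/dt, so |I_d|_max = C V₀ ω = (2.138×10^-11)(13.6)(2.275×10^4) = 6.61×10^-6 A.

6.61×10^-6 A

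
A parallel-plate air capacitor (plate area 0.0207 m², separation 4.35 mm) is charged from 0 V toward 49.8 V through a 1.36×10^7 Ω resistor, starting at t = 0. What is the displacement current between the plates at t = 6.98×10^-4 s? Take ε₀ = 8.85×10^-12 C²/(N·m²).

1.08×10^-6 A

C = ε₀A/d = (8.85×10^-12)(0.0207)/(4.35×10^-3) = 4.211×10^-11 F, so τ = RC = 5.727×10^-4 s.
The conduction current is I(t) = (V₀/R) e^(−t/τ), and the displacement current between the plates equals it.
t/τ = 1.219; I_d = (49.8/1.36×10^7) · e^(−1.219) = (3.662×10^-6)(0.2955) = 1.08×10^-6 A.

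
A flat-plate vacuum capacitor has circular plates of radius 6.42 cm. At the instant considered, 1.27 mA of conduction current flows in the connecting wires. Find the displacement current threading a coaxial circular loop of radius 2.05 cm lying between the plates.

1.29×10^-4 A

Between the plates the displacement current equals the wire current: I_d = 1.27 mA = 1.27×10^-3 A.
The field is uniform, so I_d,enc = I_d (r/R)² = (1.27×10^-3)(2.05/6.42)² = 1.29×10^-4 A.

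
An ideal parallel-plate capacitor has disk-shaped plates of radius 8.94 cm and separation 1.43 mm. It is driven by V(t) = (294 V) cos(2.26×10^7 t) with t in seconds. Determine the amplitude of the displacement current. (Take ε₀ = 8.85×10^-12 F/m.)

The displacement current equals the conduction current C dV/dt, which peaks at C V₀ ω.
With C = ε₀A/d = (8.85×10^-12)(0.02511)/(1.43×10^-3) = 1.554×10^-10 F and ω = 2.26×10^7 rad/s, I_d,max = (1.554×10^-10)(294)(2.26×10^7) = 1.03 A.

1.03 A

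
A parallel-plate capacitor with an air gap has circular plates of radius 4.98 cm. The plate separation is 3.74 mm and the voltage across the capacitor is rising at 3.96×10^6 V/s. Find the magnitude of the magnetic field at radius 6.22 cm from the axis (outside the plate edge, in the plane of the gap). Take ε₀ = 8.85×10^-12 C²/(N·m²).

2.35×10^-10 T

I_d = C dV/dt with C = ε₀πR²/d = 1.844×10^-11 F, so I_d = (1.844×10^-11)(3.96×10^6) = 7.302×10^-5 A.
With r > R the enclosed displacement current is the full I_d; B = μ₀ I_d / (2πr) = 2.35×10^-10 T.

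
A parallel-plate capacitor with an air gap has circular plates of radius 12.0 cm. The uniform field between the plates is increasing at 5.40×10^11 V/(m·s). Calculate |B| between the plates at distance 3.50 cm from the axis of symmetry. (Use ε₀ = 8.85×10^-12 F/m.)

Total displacement current: I_d = ε₀(πR²)(dE/dt) = (8.85×10^-12)(0.04524)(5.40×10^11) = 0.2162 A.
For r < R the Ampère–Maxwell law gives B(2πr) = μ₀ I_d (r²/R²), so B = μ₀ I_d r/(2πR²) = (4π×10^-7)(0.2162)(0.0350)/(2π·0.120²) = 1.05×10^-7 T.

1.05×10^-7 T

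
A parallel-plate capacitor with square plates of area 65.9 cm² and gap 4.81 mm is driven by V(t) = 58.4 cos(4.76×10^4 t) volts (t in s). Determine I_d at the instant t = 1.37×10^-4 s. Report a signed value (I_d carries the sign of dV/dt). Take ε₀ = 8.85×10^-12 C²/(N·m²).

dE/dt = (V₀ω/d)·−sin(ωt) with ωt = 6.5212 rad: (58.4)(4.76×10^4)(-0.2358)/(4.81×10^-3) = -1.363×10^8 V/(m·s).
I_d = ε₀ A dE/dt = (8.85×10^-12)(6.59×10^-3)(-1.363×10^8) = -7.95×10^-6 A.

-7.95×10^-6 A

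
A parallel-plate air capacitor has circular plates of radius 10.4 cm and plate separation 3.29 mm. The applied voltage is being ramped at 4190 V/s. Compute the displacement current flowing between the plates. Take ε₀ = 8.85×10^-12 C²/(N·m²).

3.83×10^-7 A

E = V/d so dE/dt = (dV/dt)/d = 1.274×10^6 V/(m·s), and I_d = ε₀ A dE/dt = (8.85×10^-12)(0.03398)(1.274×10^6) = 3.83×10^-7 A.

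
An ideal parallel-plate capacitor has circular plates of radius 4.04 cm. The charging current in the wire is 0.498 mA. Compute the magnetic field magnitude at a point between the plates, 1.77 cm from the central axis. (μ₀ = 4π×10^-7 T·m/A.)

1.08×10^-9 T

No conduction current crosses the gap, so I_d there equals the 4.98×10^-4 A in the leads.
∮B·dl = μ₀ I_d,enc with I_d,enc = I_d r²/R² = 9.559×10^-5 A; so B = μ₀ I_d,enc/(2πr) = 1.08×10^-9 T.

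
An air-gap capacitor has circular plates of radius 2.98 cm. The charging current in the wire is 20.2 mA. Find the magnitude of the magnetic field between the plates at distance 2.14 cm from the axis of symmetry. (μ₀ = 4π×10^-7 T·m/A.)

Between the plates the displacement current equals the wire current: I_d = 20.2 mA = 0.0202 A.
An Ampèrian loop of radius r encloses a fraction (r/R)² of I_d. Then B·2πr = μ₀ I_d (r/R)², giving B = μ₀ I_d r/(2πR²) = 9.74×10^-8 T.

9.74×10^-8 T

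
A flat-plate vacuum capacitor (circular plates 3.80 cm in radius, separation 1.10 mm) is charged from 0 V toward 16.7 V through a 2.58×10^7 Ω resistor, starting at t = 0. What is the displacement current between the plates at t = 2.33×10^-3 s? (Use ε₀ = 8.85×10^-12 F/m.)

5.45×10^-8 A

With C = ε₀A/d = (8.85×10^-12)(4.536×10^-3)/(1.10×10^-3) = 3.649×10^-11 F, the time constant is τ = RC = 9.414×10^-4 s, so t/τ = 2.475 and e^(−t/τ) = 0.08416.
I_d = I_cond = (V₀/R) e^(−t/τ) = (6.473×10^-7)(0.08416) = 5.45×10^-8 A.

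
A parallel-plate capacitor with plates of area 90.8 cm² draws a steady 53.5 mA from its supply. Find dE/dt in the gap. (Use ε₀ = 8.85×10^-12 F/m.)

6.66×10^11 V/(m·s)

Charge continuity gives I_d = I = 0.0535 A between the plates.
Inverting I_d = ε₀ A dE/dt gives dE/dt = 0.0535 / (8.85×10^-12 · 9.08×10^-3) = 6.66×10^11 V/(m·s).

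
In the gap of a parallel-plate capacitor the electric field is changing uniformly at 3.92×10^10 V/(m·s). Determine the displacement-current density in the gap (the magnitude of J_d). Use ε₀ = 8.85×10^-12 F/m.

J_d = ε₀ ∂E/∂t, so J_d = 0.347 A/m².

0.347 A/m²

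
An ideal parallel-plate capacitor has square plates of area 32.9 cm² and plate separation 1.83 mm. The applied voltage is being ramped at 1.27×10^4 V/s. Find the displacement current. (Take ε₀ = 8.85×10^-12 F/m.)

The displacement current equals the charging current C dV/dt. With C = ε₀A/d = (8.85×10^-12)(3.29×10^-3)/(1.83×10^-3) = 1.591×10^-11 F, I_d = (1.591×10^-11)(1.27×10^4) = 2.02×10^-7 A.

2.02×10^-7 A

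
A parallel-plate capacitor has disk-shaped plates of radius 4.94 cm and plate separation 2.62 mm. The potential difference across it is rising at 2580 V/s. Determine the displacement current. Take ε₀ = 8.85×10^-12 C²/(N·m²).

The field between the plates is E = V/d, so dE/dt = (2580)/(2.62×10^-3 m) = 9.847×10^5 V/(m·s).
I_d = ε₀ A (dE/dt) = (8.85×10^-12)(7.667×10^-3)(9.847×10^5) = 6.68×10^-8 A.

6.68×10^-8 A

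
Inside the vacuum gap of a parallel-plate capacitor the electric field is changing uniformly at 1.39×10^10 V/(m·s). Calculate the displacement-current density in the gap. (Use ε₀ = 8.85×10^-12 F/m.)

J_d = ε₀ dE/dt = (8.85×10^-12)(1.39×10^10) = 0.123 A/m².

0.123 A/m²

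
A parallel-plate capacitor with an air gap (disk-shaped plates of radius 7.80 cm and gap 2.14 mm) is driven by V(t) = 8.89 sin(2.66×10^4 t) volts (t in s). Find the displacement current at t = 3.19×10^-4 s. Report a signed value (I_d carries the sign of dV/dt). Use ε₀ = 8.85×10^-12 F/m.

-1.10×10^-5 A

C = ε₀A/d = (8.85×10^-12)(0.01911)/(2.14×10^-3) = 7.903×10^-11 F. dV/dt = V₀ω·cos(ωt); at ωt = 8.4854 rad this factor is -0.5903.
I_d = C dV/dt = (7.903×10^-11)(8.89)(2.66×10^4)(-0.5903) = -1.10×10^-5 A.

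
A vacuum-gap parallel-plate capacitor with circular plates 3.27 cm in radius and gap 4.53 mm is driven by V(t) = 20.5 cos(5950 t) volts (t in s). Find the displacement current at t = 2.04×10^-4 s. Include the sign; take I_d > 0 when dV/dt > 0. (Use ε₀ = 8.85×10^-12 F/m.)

-7.50×10^-7 A

dE/dt = (V₀ω/d)·−sin(ωt) with ωt = 1.2138 rad: (20.5)(5950)(-0.9370)/(4.53×10^-3) = -2.523×10^7 V/(m·s).
I_d = ε₀ A dE/dt = (8.85×10^-12)(3.359×10^-3)(-2.523×10^7) = -7.50×10^-7 A.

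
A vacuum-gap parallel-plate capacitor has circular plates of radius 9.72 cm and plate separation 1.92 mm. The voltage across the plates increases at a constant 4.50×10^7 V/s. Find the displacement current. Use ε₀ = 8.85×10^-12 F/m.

6.16×10^-3 A

The displacement current equals the charging current C dV/dt. With C = ε₀A/d = (8.85×10^-12)(0.02968)/(1.92×10^-3) = 1.368×10^-10 F, I_d = (1.368×10^-10)(4.50×10^7) = 6.16×10^-3 A.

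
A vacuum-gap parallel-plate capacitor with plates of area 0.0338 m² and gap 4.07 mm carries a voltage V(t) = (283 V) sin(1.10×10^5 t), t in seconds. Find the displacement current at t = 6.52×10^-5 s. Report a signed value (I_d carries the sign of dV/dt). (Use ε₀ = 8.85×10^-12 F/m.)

C = ε₀A/d = (8.85×10^-12)(0.0338)/(4.07×10^-3) = 7.350×10^-11 F. dV/dt = V₀ω·cos(ωt); at ωt = 7.172 rad this factor is 0.6303.
I_d = C dV/dt = (7.350×10^-11)(283)(1.10×10^5)(0.6303) = 1.44×10^-3 A.

1.44×10^-3 A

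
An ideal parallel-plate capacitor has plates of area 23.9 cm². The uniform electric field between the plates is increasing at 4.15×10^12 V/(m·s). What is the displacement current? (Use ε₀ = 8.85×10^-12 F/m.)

0.0878 A

The displacement current is ε₀ times dΦ_E/dt = ε₀ A dE/dt = (8.85×10^-12)(2.39×10^-3)(4.15×10^12) = 0.0878 A.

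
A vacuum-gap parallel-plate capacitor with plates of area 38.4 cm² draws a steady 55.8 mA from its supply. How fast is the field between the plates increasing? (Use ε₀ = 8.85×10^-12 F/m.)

Charge continuity gives I_d = I = 0.0558 A between the plates.
Inverting I_d = ε₀ A dE/dt gives dE/dt = 0.0558 / (8.85×10^-12 · 3.84×10^-3) = 1.64×10^12 V/(m·s).

1.64×10^12 V/(m·s)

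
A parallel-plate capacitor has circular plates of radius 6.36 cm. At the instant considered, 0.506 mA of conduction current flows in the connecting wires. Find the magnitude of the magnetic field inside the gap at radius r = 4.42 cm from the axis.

1.11×10^-9 T

No conduction current crosses the gap, so I_d there equals the 5.06×10^-4 A in the leads.
An Ampèrian loop of radius r encloses a fraction (r/R)² of I_d. Then B·2πr = μ₀ I_d (r/R)², giving B = μ₀ I_d r/(2πR²) = 1.11×10^-9 T.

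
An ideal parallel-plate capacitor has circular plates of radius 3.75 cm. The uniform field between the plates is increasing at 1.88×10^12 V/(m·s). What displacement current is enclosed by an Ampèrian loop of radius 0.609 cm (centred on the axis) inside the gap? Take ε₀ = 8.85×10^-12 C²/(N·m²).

1.94×10^-3 A

Total displacement current: I_d = ε₀(πR²)(dE/dt) = (8.85×10^-12)(4.418×10^-3)(1.88×10^12) = 0.07351 A.
Through an area πr² the displacement current is I_d·(πr²/πR²) = I_d (r/R)² = 1.94×10^-3 A.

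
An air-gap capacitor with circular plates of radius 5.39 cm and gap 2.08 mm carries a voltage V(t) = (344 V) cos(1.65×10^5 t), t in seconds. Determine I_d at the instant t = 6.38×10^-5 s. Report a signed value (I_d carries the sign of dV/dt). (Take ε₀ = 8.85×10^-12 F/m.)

1.97×10^-3 A

C = ε₀A/d = (8.85×10^-12)(9.127×10^-3)/(2.08×10^-3) = 3.883×10^-11 F. dV/dt = V₀ω·−sin(ωt); at ωt = 10.527 rad this factor is 0.8922.
I_d = C dV/dt = (3.883×10^-11)(344)(1.65×10^5)(0.8922) = 1.97×10^-3 A.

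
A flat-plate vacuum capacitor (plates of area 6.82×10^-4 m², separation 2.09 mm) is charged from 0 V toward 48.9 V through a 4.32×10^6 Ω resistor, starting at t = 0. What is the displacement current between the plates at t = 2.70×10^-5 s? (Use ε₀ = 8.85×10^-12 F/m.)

1.30×10^-6 A

C = ε₀A/d = (8.85×10^-12)(6.82×10^-4)/(2.09×10^-3) = 2.888×10^-12 F, so τ = RC = 1.248×10^-5 s.
The conduction current is I(t) = (V₀/R) e^(−t/τ), and the displacement current between the plates equals it.
t/τ = 2.163; I_d = (48.9/4.32×10^6) · e^(−2.163) = (1.132×10^-5)(0.1150) = 1.30×10^-6 A.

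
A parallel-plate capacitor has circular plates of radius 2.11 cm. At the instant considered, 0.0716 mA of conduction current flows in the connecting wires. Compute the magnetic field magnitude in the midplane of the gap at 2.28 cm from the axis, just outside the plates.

6.28×10^-10 T

No conduction current crosses the gap, so I_d there equals the 7.16×10^-5 A in the leads.
For r ≥ R the full I_d is enclosed: B = μ₀ I_d/(2πr) = (4π×10^-7)(7.16×10^-5)/(2π·0.0228) = 6.28×10^-10 T.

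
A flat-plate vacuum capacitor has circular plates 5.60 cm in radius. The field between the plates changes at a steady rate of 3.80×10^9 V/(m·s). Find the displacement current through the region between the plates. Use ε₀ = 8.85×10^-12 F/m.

3.31×10^-4 A

With a uniform field, Φ_E = EA, so I_d = ε₀ A dE/dt = 3.31×10^-4 A.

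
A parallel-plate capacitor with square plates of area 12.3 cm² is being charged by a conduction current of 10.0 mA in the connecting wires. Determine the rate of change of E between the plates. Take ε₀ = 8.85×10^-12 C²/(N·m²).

9.19×10^11 V/(m·s)

Charge continuity gives I_d = I = 0.0100 A between the plates.
Inverting I_d = ε₀ A dE/dt gives dE/dt = 0.0100 / (8.85×10^-12 · 1.23×10^-3) = 9.19×10^11 V/(m·s).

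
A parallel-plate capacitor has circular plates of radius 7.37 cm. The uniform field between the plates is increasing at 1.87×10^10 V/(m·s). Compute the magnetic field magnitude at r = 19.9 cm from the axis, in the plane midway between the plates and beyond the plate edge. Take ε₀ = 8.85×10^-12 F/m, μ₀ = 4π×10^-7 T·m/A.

2.84×10^-9 T

Total displacement current: I_d = ε₀(πR²)(dE/dt) = (8.85×10^-12)(0.01706)(1.87×10^10) = 2.823×10^-3 A.
With r > R the enclosed displacement current is the full I_d; B = μ₀ I_d / (2πr) = 2.84×10^-9 T.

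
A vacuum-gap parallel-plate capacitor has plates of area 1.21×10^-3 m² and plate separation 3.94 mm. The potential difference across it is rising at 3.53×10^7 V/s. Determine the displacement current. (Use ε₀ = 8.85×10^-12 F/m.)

9.59×10^-5 A

The field between the plates is E = V/d, so dE/dt = (3.53×10^7)/(3.94×10^-3 m) = 8.959×10^9 V/(m·s).
I_d = ε₀ A (dE/dt) = (8.85×10^-12)(1.21×10^-3)(8.959×10^9) = 9.59×10^-5 A.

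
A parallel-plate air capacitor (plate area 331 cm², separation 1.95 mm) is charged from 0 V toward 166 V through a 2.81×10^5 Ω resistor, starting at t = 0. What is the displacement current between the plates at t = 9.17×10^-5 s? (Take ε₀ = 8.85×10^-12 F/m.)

6.73×10^-5 A

With C = ε₀A/d = (8.85×10^-12)(0.0331)/(1.95×10^-3) = 1.502×10^-10 F, the time constant is τ = RC = 4.221×10^-5 s, so t/τ = 2.172 and e^(−t/τ) = 0.1139.
I_d = I_cond = (V₀/R) e^(−t/τ) = (5.907×10^-4)(0.1139) = 6.73×10^-5 A.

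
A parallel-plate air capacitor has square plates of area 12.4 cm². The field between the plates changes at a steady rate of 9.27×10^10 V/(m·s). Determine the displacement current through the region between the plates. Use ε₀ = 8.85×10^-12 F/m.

With a uniform field, Φ_E = EA, so I_d = ε₀ A dE/dt = 1.02×10^-3 A.

1.02×10^-3 A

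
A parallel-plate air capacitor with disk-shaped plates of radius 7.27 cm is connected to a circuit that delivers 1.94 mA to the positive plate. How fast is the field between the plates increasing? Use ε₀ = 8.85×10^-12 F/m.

By continuity, I_d in the gap equals the 1.94 mA flowing in the wire.
Since I_d = ε₀ A dE/dt, dE/dt = I_d/(ε₀A) = (1.94×10^-3)/((8.85×10^-12)(0.01660)) = 1.32×10^10 V/(m·s).

1.32×10^10 V/(m·s)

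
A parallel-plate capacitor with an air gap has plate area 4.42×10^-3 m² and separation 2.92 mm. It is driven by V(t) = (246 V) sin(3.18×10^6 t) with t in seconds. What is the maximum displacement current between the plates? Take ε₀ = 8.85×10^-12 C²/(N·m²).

0.0105 A

The displacement current equals the conduction current C dV/dt, which peaks at C V₀ ω.
With C = ε₀A/d = (8.85×10^-12)(4.42×10^-3)/(2.92×10^-3) = 1.340×10^-11 F and ω = 3.18×10^6 rad/s, I_d,max = (1.340×10^-11)(246)(3.18×10^6) = 0.0105 A.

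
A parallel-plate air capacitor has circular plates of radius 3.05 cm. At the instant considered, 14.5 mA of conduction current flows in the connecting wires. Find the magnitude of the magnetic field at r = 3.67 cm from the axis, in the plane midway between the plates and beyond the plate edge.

No conduction current crosses the gap, so I_d there equals the 0.0145 A in the leads.
For r ≥ R the full I_d is enclosed: B = μ₀ I_d/(2πr) = (4π×10^-7)(0.0145)/(2π·0.0367) = 7.90×10^-8 T.

7.90×10^-8 T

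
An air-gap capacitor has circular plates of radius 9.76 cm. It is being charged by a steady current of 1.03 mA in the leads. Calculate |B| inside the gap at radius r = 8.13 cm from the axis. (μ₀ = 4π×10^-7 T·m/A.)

1.76×10^-9 T

Between the plates the displacement current equals the wire current: I_d = 1.03 mA = 1.03×10^-3 A.
For r < R the Ampère–Maxwell law gives B(2πr) = μ₀ I_d (r²/R²), so B = μ₀ I_d r/(2πR²) = (4π×10^-7)(1.03×10^-3)(0.0813)/(2π·0.0976²) = 1.76×10^-9 T.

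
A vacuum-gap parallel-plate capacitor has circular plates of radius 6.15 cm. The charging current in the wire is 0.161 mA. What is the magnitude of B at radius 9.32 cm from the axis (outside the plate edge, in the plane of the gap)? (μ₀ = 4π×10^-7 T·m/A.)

By continuity the displacement current in the gap matches the conduction current: I_d = 1.61×10^-4 A.
For r ≥ R the full I_d is enclosed: B = μ₀ I_d/(2πr) = (4π×10^-7)(1.61×10^-4)/(2π·0.0932) = 3.45×10^-10 T.

3.45×10^-10 T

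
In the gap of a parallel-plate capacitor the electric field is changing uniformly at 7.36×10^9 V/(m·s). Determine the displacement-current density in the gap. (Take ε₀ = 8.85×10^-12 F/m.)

0.0651 A/m²

J_d = ε₀ dE/dt = (8.85×10^-12)(7.36×10^9) = 0.0651 A/m².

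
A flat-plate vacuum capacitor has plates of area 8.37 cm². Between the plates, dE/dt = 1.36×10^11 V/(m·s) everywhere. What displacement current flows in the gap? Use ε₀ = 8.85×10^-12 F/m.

1.01×10^-3 A

I_d = ε₀ A (dE/dt) = (8.85×10^-12)(8.37×10^-4 m²)(1.36×10^11) = 1.01×10^-3 A.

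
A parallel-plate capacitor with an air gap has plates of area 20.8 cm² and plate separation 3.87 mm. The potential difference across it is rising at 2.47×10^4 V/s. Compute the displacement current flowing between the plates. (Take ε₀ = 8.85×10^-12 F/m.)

C = ε₀A/d = (8.85×10^-12)(2.08×10^-3)/(3.87×10^-3) = 4.757×10^-12 F.
I_d = C dV/dt = (4.757×10^-12)(2.47×10^4) = 1.17×10^-7 A.

1.17×10^-7 A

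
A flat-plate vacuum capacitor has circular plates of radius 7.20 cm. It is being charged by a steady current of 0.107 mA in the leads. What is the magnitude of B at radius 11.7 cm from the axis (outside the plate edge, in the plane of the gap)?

1.83×10^-10 T

Between the plates the displacement current equals the wire current: I_d = 0.107 mA = 1.07×10^-4 A.
With r > R the enclosed displacement current is the full I_d; B = μ₀ I_d / (2πr) = 1.83×10^-10 T.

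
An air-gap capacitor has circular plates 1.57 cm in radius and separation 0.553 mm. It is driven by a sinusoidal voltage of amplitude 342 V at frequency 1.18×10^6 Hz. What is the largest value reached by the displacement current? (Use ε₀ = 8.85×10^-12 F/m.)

C = ε₀A/d = (8.85×10^-12)(7.744×10^-4)/(5.53×10^-4) = 1.239×10^-11 F; ω = 2πf = 7.414×10^6 rad/s.
I_d = C dV/dt, so |I_d|_max = C V₀ ω = (1.239×10^-11)(342)(7.414×10^6) = 0.0314 A.

0.0314 A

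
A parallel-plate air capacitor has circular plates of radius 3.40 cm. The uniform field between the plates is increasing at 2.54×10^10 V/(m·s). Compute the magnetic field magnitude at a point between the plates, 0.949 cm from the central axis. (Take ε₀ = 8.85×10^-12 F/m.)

I_d = ε₀ dΦ_E/dt = ε₀ πR² (dE/dt) = (8.85×10^-12)(3.632×10^-3)(2.54×10^10) = 8.164×10^-4 A through the full plate area.
An Ampèrian loop of radius r encloses a fraction (r/R)² of I_d. Then B·2πr = μ₀ I_d (r/R)², giving B = μ₀ I_d r/(2πR²) = 1.34×10^-9 T.

1.34×10^-9 T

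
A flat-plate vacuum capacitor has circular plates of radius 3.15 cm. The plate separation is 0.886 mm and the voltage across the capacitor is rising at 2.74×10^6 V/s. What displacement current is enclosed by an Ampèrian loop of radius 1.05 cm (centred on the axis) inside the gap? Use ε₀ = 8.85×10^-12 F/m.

9.48×10^-6 A

With E = V/d, dE/dt = 3.093×10^9 V/(m·s) and πR² = 3.117×10^-3 m², giving I_d = ε₀ πR² dE/dt = 8.532×10^-5 A.
Through an area πr² the displacement current is I_d·(πr²/πR²) = I_d (r/R)² = 9.48×10^-6 A.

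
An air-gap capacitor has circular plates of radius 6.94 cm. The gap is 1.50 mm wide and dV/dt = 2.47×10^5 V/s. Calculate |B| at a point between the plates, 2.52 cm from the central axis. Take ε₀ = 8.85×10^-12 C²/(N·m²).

I_d = C dV/dt with C = ε₀πR²/d = 8.927×10^-11 F, so I_d = (8.927×10^-11)(2.47×10^5) = 2.205×10^-5 A.
∮B·dl = μ₀ I_d,enc with I_d,enc = I_d r²/R² = 2.907×10^-6 A; so B = μ₀ I_d,enc/(2πr) = 2.31×10^-11 T.

2.31×10^-11 T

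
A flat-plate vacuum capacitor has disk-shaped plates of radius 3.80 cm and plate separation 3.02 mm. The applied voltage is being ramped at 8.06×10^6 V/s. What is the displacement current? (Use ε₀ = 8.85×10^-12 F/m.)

1.07×10^-4 A

The field between the plates is E = V/d, so dE/dt = (8.06×10^6)/(3.02×10^-3 m) = 2.669×10^9 V/(m·s).
I_d = ε₀ A (dE/dt) = (8.85×10^-12)(4.536×10^-3)(2.669×10^9) = 1.07×10^-4 A.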